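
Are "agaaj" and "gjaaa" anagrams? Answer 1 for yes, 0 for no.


Strings: "agaaj", "gjaaa"
Sorted first:  aaagj
Sorted second: aaagj
Sorted forms match => anagrams

1


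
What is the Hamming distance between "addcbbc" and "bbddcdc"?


Comparing "addcbbc" and "bbddcdc" position by position:
  Position 0: 'a' vs 'b' => differ
  Position 1: 'd' vs 'b' => differ
  Position 2: 'd' vs 'd' => same
  Position 3: 'c' vs 'd' => differ
  Position 4: 'b' vs 'c' => differ
  Position 5: 'b' vs 'd' => differ
  Position 6: 'c' vs 'c' => same
Total differences (Hamming distance): 5

5


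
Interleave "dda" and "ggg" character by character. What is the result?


Interleaving "dda" and "ggg":
  Position 0: 'd' from first, 'g' from second => "dg"
  Position 1: 'd' from first, 'g' from second => "dg"
  Position 2: 'a' from first, 'g' from second => "ag"
Result: dgdgag

dgdgag


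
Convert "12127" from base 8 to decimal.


Input: "12127" in base 8
Positional expansion:
  Digit '1' (value 1) x 8^4 = 4096
  Digit '2' (value 2) x 8^3 = 1024
  Digit '1' (value 1) x 8^2 = 64
  Digit '2' (value 2) x 8^1 = 16
  Digit '7' (value 7) x 8^0 = 7
Sum = 5207

5207


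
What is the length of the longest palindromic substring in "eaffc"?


Input: "eaffc"
Checking substrings for palindromes:
  [2:4] "ff" (len 2) => palindrome
Longest palindromic substring: "ff" with length 2

2


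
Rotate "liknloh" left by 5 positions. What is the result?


Input: "liknloh", rotate left by 5
First 5 characters: "liknl"
Remaining characters: "oh"
Concatenate remaining + first: "oh" + "liknl" = "ohliknl"

ohliknl


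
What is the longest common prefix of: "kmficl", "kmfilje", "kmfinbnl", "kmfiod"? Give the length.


Words: kmficl, kmfilje, kmfinbnl, kmfiod
  Position 0: all 'k' => match
  Position 1: all 'm' => match
  Position 2: all 'f' => match
  Position 3: all 'i' => match
  Position 4: ('c', 'l', 'n', 'o') => mismatch, stop
LCP = "kmfi" (length 4)

4


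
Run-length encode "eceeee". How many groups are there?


Input: eceeee
Scanning for consecutive runs:
  Group 1: 'e' x 1 (positions 0-0)
  Group 2: 'c' x 1 (positions 1-1)
  Group 3: 'e' x 4 (positions 2-5)
Total groups: 3

3


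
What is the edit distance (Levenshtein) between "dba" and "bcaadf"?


Computing edit distance: "dba" -> "bcaadf"
DP table:
           b    c    a    a    d    f
      0    1    2    3    4    5    6
  d   1    1    2    3    4    4    5
  b   2    1    2    3    4    5    5
  a   3    2    2    2    3    4    5
Edit distance = dp[3][6] = 5

5


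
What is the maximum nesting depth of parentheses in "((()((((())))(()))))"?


Input: "((()((((())))(()))))"
Tracking depth:
  Position 0 '(': depth becomes 1
  Position 1 '(': depth becomes 2
  Position 2 '(': depth becomes 3
  Position 3 ')': depth becomes 2
  Position 4 '(': depth becomes 3
  Position 5 '(': depth becomes 4
  Position 6 '(': depth becomes 5
  Position 7 '(': depth becomes 6
  Position 8 '(': depth becomes 7
  Position 9 ')': depth becomes 6
  Position 10 ')': depth becomes 5
  Position 11 ')': depth becomes 4
  Position 12 ')': depth becomes 3
  Position 13 '(': depth becomes 4
  Position 14 '(': depth becomes 5
  Position 15 ')': depth becomes 4
  Position 16 ')': depth becomes 3
  Position 17 ')': depth becomes 2
  Position 18 ')': depth becomes 1
  Position 19 ')': depth becomes 0
Maximum depth reached: 7

7


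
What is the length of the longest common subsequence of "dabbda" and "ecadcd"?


LCS of "dabbda" and "ecadcd"
DP table:
           e    c    a    d    c    d
      0    0    0    0    0    0    0
  d   0    0    0    0    1    1    1
  a   0    0    0    1    1    1    1
  b   0    0    0    1    1    1    1
  b   0    0    0    1    1    1    1
  d   0    0    0    1    2    2    2
  a   0    0    0    1    2    2    2
LCS length = dp[6][6] = 2

2


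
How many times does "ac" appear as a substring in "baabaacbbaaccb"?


Searching for "ac" in "baabaacbbaaccb"
Scanning each position:
  Position 0: "ba" => no
  Position 1: "aa" => no
  Position 2: "ab" => no
  Position 3: "ba" => no
  Position 4: "aa" => no
  Position 5: "ac" => MATCH
  Position 6: "cb" => no
  Position 7: "bb" => no
  Position 8: "ba" => no
  Position 9: "aa" => no
  Position 10: "ac" => MATCH
  Position 11: "cc" => no
  Position 12: "cb" => no
Total occurrences: 2

2


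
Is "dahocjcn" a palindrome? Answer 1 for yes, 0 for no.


Input: dahocjcn
Reversed: ncjcohad
  Compare pos 0 ('d') with pos 7 ('n'): MISMATCH
  Compare pos 1 ('a') with pos 6 ('c'): MISMATCH
  Compare pos 2 ('h') with pos 5 ('j'): MISMATCH
  Compare pos 3 ('o') with pos 4 ('c'): MISMATCH
Result: not a palindrome

0


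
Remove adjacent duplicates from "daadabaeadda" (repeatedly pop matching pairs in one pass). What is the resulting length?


Input: daadabaeadda
Stack-based adjacent duplicate removal:
  Read 'd': push. Stack: d
  Read 'a': push. Stack: da
  Read 'a': matches stack top 'a' => pop. Stack: d
  Read 'd': matches stack top 'd' => pop. Stack: (empty)
  Read 'a': push. Stack: a
  Read 'b': push. Stack: ab
  Read 'a': push. Stack: aba
  Read 'e': push. Stack: abae
  Read 'a': push. Stack: abaea
  Read 'd': push. Stack: abaead
  Read 'd': matches stack top 'd' => pop. Stack: abaea
  Read 'a': matches stack top 'a' => pop. Stack: abae
Final stack: "abae" (length 4)

4


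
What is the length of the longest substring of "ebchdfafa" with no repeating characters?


Input: "ebchdfafa"
Sliding window (track last position of each char):
  Position 0 ('e'): window [0,0] length 1 -- new best
  Position 1 ('b'): window [0,1] length 2 -- new best
  Position 2 ('c'): window [0,2] length 3 -- new best
  Position 3 ('h'): window [0,3] length 4 -- new best
  Position 4 ('d'): window [0,4] length 5 -- new best
  Position 5 ('f'): window [0,5] length 6 -- new best
  Position 6 ('a'): window [0,6] length 7 -- new best
  Position 7 ('f'): repeat (last at 5), move window start to 6
  Position 7 ('f'): window [6,7] length 2
  Position 8 ('a'): repeat (last at 6), move window start to 7
  Position 8 ('a'): window [7,8] length 2
Longest substring with no repeats: "ebchdfa" with length 7

7


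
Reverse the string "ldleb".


Input: ldleb
Reading characters right to left:
  Position 4: 'b'
  Position 3: 'e'
  Position 2: 'l'
  Position 1: 'd'
  Position 0: 'l'
Reversed: beldl

beldl


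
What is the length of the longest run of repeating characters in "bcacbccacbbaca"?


Input: "bcacbccacbbaca"
Scanning for longest run:
  Position 1 ('c'): new char, reset run to 1
  Position 2 ('a'): new char, reset run to 1
  Position 3 ('c'): new char, reset run to 1
  Position 4 ('b'): new char, reset run to 1
  Position 5 ('c'): new char, reset run to 1
  Position 6 ('c'): continues run of 'c', length=2
  Position 7 ('a'): new char, reset run to 1
  Position 8 ('c'): new char, reset run to 1
  Position 9 ('b'): new char, reset run to 1
  Position 10 ('b'): continues run of 'b', length=2
  Position 11 ('a'): new char, reset run to 1
  Position 12 ('c'): new char, reset run to 1
  Position 13 ('a'): new char, reset run to 1
Longest run: 'c' with length 2

2


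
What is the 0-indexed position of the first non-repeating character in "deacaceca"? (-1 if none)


Input: deacaceca
Character frequencies:
  'a': 3
  'c': 3
  'd': 1
  'e': 2
Scanning left to right for freq == 1:
  Position 0 ('d'): unique! => answer = 0

0


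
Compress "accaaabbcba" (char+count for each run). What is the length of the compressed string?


Input: accaaabbcba
Runs:
  'a' x 1 => "a1"
  'c' x 2 => "c2"
  'a' x 3 => "a3"
  'b' x 2 => "b2"
  'c' x 1 => "c1"
  'b' x 1 => "b1"
  'a' x 1 => "a1"
Compressed: "a1c2a3b2c1b1a1"
Compressed length: 14

14


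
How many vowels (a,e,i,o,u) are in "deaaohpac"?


Input: deaaohpac
Checking each character:
  'd' at position 0: consonant
  'e' at position 1: vowel (running total: 1)
  'a' at position 2: vowel (running total: 2)
  'a' at position 3: vowel (running total: 3)
  'o' at position 4: vowel (running total: 4)
  'h' at position 5: consonant
  'p' at position 6: consonant
  'a' at position 7: vowel (running total: 5)
  'c' at position 8: consonant
Total vowels: 5

5


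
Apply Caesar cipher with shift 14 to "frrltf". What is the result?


Caesar cipher: shift "frrltf" by 14
  'f' (pos 5) + 14 = pos 19 = 't'
  'r' (pos 17) + 14 = pos 5 = 'f'
  'r' (pos 17) + 14 = pos 5 = 'f'
  'l' (pos 11) + 14 = pos 25 = 'z'
  't' (pos 19) + 14 = pos 7 = 'h'
  'f' (pos 5) + 14 = pos 19 = 't'
Result: tffzht

tffzht


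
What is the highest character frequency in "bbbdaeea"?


Input: bbbdaeea
Character counts:
  'a': 2
  'b': 3
  'd': 1
  'e': 2
Maximum frequency: 3

3


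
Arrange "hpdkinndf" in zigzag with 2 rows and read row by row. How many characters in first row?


Zigzag "hpdkinndf" into 2 rows:
Placing characters:
  'h' => row 0
  'p' => row 1
  'd' => row 0
  'k' => row 1
  'i' => row 0
  'n' => row 1
  'n' => row 0
  'd' => row 1
  'f' => row 0
Rows:
  Row 0: "hdinf"
  Row 1: "pknd"
First row length: 5

5


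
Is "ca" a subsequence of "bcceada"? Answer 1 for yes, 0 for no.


Check if "ca" is a subsequence of "bcceada"
Greedy scan:
  Position 0 ('b'): no match needed
  Position 1 ('c'): matches sub[0] = 'c'
  Position 2 ('c'): no match needed
  Position 3 ('e'): no match needed
  Position 4 ('a'): matches sub[1] = 'a'
  Position 5 ('d'): no match needed
  Position 6 ('a'): no match needed
All 2 characters matched => is a subsequence

1


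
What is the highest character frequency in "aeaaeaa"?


Input: aeaaeaa
Character counts:
  'a': 5
  'e': 2
Maximum frequency: 5

5


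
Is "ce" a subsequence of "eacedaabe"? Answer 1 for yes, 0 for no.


Check if "ce" is a subsequence of "eacedaabe"
Greedy scan:
  Position 0 ('e'): no match needed
  Position 1 ('a'): no match needed
  Position 2 ('c'): matches sub[0] = 'c'
  Position 3 ('e'): matches sub[1] = 'e'
  Position 4 ('d'): no match needed
  Position 5 ('a'): no match needed
  Position 6 ('a'): no match needed
  Position 7 ('b'): no match needed
  Position 8 ('e'): no match needed
All 2 characters matched => is a subsequence

1


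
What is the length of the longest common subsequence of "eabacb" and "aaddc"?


LCS of "eabacb" and "aaddc"
DP table:
           a    a    d    d    c
      0    0    0    0    0    0
  e   0    0    0    0    0    0
  a   0    1    1    1    1    1
  b   0    1    1    1    1    1
  a   0    1    2    2    2    2
  c   0    1    2    2    2    3
  b   0    1    2    2    2    3
LCS length = dp[6][5] = 3

3


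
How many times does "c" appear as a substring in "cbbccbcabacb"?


Searching for "c" in "cbbccbcabacb"
Scanning each position:
  Position 0: "c" => MATCH
  Position 1: "b" => no
  Position 2: "b" => no
  Position 3: "c" => MATCH
  Position 4: "c" => MATCH
  Position 5: "b" => no
  Position 6: "c" => MATCH
  Position 7: "a" => no
  Position 8: "b" => no
  Position 9: "a" => no
  Position 10: "c" => MATCH
  Position 11: "b" => no
Total occurrences: 5

5


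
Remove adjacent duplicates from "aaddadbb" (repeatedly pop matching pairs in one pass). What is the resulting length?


Input: aaddadbb
Stack-based adjacent duplicate removal:
  Read 'a': push. Stack: a
  Read 'a': matches stack top 'a' => pop. Stack: (empty)
  Read 'd': push. Stack: d
  Read 'd': matches stack top 'd' => pop. Stack: (empty)
  Read 'a': push. Stack: a
  Read 'd': push. Stack: ad
  Read 'b': push. Stack: adb
  Read 'b': matches stack top 'b' => pop. Stack: ad
Final stack: "ad" (length 2)

2


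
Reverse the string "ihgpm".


Input: ihgpm
Reading characters right to left:
  Position 4: 'm'
  Position 3: 'p'
  Position 2: 'g'
  Position 1: 'h'
  Position 0: 'i'
Reversed: mpghi

mpghi


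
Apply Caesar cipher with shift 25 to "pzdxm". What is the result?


Caesar cipher: shift "pzdxm" by 25
  'p' (pos 15) + 25 = pos 14 = 'o'
  'z' (pos 25) + 25 = pos 24 = 'y'
  'd' (pos 3) + 25 = pos 2 = 'c'
  'x' (pos 23) + 25 = pos 22 = 'w'
  'm' (pos 12) + 25 = pos 11 = 'l'
Result: oycwl

oycwl


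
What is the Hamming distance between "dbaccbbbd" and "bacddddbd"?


Comparing "dbaccbbbd" and "bacddddbd" position by position:
  Position 0: 'd' vs 'b' => differ
  Position 1: 'b' vs 'a' => differ
  Position 2: 'a' vs 'c' => differ
  Position 3: 'c' vs 'd' => differ
  Position 4: 'c' vs 'd' => differ
  Position 5: 'b' vs 'd' => differ
  Position 6: 'b' vs 'd' => differ
  Position 7: 'b' vs 'b' => same
  Position 8: 'd' vs 'd' => same
Total differences (Hamming distance): 7

7


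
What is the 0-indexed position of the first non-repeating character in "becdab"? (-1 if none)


Input: becdab
Character frequencies:
  'a': 1
  'b': 2
  'c': 1
  'd': 1
  'e': 1
Scanning left to right for freq == 1:
  Position 0 ('b'): freq=2, skip
  Position 1 ('e'): unique! => answer = 1

1


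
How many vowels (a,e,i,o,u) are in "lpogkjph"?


Input: lpogkjph
Checking each character:
  'l' at position 0: consonant
  'p' at position 1: consonant
  'o' at position 2: vowel (running total: 1)
  'g' at position 3: consonant
  'k' at position 4: consonant
  'j' at position 5: consonant
  'p' at position 6: consonant
  'h' at position 7: consonant
Total vowels: 1

1


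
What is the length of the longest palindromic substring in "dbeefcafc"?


Input: "dbeefcafc"
Checking substrings for palindromes:
  [2:4] "ee" (len 2) => palindrome
Longest palindromic substring: "ee" with length 2

2


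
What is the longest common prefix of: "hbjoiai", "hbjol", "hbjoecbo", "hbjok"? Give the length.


Words: hbjoiai, hbjol, hbjoecbo, hbjok
  Position 0: all 'h' => match
  Position 1: all 'b' => match
  Position 2: all 'j' => match
  Position 3: all 'o' => match
  Position 4: ('i', 'l', 'e', 'k') => mismatch, stop
LCP = "hbjo" (length 4)

4


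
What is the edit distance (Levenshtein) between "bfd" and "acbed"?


Computing edit distance: "bfd" -> "acbed"
DP table:
           a    c    b    e    d
      0    1    2    3    4    5
  b   1    1    2    2    3    4
  f   2    2    2    3    3    4
  d   3    3    3    3    4    3
Edit distance = dp[3][5] = 3

3


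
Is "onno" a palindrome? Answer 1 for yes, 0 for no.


Input: onno
Reversed: onno
  Compare pos 0 ('o') with pos 3 ('o'): match
  Compare pos 1 ('n') with pos 2 ('n'): match
Result: palindrome

1


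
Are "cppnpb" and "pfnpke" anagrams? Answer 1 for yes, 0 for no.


Strings: "cppnpb", "pfnpke"
Sorted first:  bcnppp
Sorted second: efknpp
Differ at position 0: 'b' vs 'e' => not anagrams

0


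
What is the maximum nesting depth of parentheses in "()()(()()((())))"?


Input: "()()(()()((())))"
Tracking depth:
  Position 0 '(': depth becomes 1
  Position 1 ')': depth becomes 0
  Position 2 '(': depth becomes 1
  Position 3 ')': depth becomes 0
  Position 4 '(': depth becomes 1
  Position 5 '(': depth becomes 2
  Position 6 ')': depth becomes 1
  Position 7 '(': depth becomes 2
  Position 8 ')': depth becomes 1
  Position 9 '(': depth becomes 2
  Position 10 '(': depth becomes 3
  Position 11 '(': depth becomes 4
  Position 12 ')': depth becomes 3
  Position 13 ')': depth becomes 2
  Position 14 ')': depth becomes 1
  Position 15 ')': depth becomes 0
Maximum depth reached: 4

4


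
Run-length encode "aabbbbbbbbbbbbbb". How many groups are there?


Input: aabbbbbbbbbbbbbb
Scanning for consecutive runs:
  Group 1: 'a' x 2 (positions 0-1)
  Group 2: 'b' x 14 (positions 2-15)
Total groups: 2

2


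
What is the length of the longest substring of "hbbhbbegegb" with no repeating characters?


Input: "hbbhbbegegb"
Sliding window (track last position of each char):
  Position 0 ('h'): window [0,0] length 1 -- new best
  Position 1 ('b'): window [0,1] length 2 -- new best
  Position 2 ('b'): repeat (last at 1), move window start to 2
  Position 2 ('b'): window [2,2] length 1
  Position 3 ('h'): window [2,3] length 2
  Position 4 ('b'): repeat (last at 2), move window start to 3
  Position 4 ('b'): window [3,4] length 2
  Position 5 ('b'): repeat (last at 4), move window start to 5
  Position 5 ('b'): window [5,5] length 1
  Position 6 ('e'): window [5,6] length 2
  Position 7 ('g'): window [5,7] length 3 -- new best
  Position 8 ('e'): repeat (last at 6), move window start to 7
  Position 8 ('e'): window [7,8] length 2
  Position 9 ('g'): repeat (last at 7), move window start to 8
  Position 9 ('g'): window [8,9] length 2
  Position 10 ('b'): window [8,10] length 3
Longest substring with no repeats: "beg" with length 3

3


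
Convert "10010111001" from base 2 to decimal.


Input: "10010111001" in base 2
Positional expansion:
  Digit '1' (value 1) x 2^10 = 1024
  Digit '0' (value 0) x 2^9 = 0
  Digit '0' (value 0) x 2^8 = 0
  Digit '1' (value 1) x 2^7 = 128
  Digit '0' (value 0) x 2^6 = 0
  Digit '1' (value 1) x 2^5 = 32
  Digit '1' (value 1) x 2^4 = 16
  Digit '1' (value 1) x 2^3 = 8
  Digit '0' (value 0) x 2^2 = 0
  Digit '0' (value 0) x 2^1 = 0
  Digit '1' (value 1) x 2^0 = 1
Sum = 1209

1209


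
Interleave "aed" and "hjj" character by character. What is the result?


Interleaving "aed" and "hjj":
  Position 0: 'a' from first, 'h' from second => "ah"
  Position 1: 'e' from first, 'j' from second => "ej"
  Position 2: 'd' from first, 'j' from second => "dj"
Result: ahejdj

ahejdj


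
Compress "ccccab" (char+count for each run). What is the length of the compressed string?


Input: ccccab
Runs:
  'c' x 4 => "c4"
  'a' x 1 => "a1"
  'b' x 1 => "b1"
Compressed: "c4a1b1"
Compressed length: 6

6


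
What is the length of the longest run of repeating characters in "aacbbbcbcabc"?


Input: "aacbbbcbcabc"
Scanning for longest run:
  Position 1 ('a'): continues run of 'a', length=2
  Position 2 ('c'): new char, reset run to 1
  Position 3 ('b'): new char, reset run to 1
  Position 4 ('b'): continues run of 'b', length=2
  Position 5 ('b'): continues run of 'b', length=3
  Position 6 ('c'): new char, reset run to 1
  Position 7 ('b'): new char, reset run to 1
  Position 8 ('c'): new char, reset run to 1
  Position 9 ('a'): new char, reset run to 1
  Position 10 ('b'): new char, reset run to 1
  Position 11 ('c'): new char, reset run to 1
Longest run: 'b' with length 3

3


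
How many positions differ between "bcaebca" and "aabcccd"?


Comparing "bcaebca" and "aabcccd" position by position:
  Position 0: 'b' vs 'a' => DIFFER
  Position 1: 'c' vs 'a' => DIFFER
  Position 2: 'a' vs 'b' => DIFFER
  Position 3: 'e' vs 'c' => DIFFER
  Position 4: 'b' vs 'c' => DIFFER
  Position 5: 'c' vs 'c' => same
  Position 6: 'a' vs 'd' => DIFFER
Positions that differ: 6

6


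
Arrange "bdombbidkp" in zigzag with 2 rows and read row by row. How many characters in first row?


Zigzag "bdombbidkp" into 2 rows:
Placing characters:
  'b' => row 0
  'd' => row 1
  'o' => row 0
  'm' => row 1
  'b' => row 0
  'b' => row 1
  'i' => row 0
  'd' => row 1
  'k' => row 0
  'p' => row 1
Rows:
  Row 0: "bobik"
  Row 1: "dmbdp"
First row length: 5

5


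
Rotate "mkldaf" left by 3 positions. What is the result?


Input: "mkldaf", rotate left by 3
First 3 characters: "mkl"
Remaining characters: "daf"
Concatenate remaining + first: "daf" + "mkl" = "dafmkl"

dafmkl


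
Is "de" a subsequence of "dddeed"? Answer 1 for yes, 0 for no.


Check if "de" is a subsequence of "dddeed"
Greedy scan:
  Position 0 ('d'): matches sub[0] = 'd'
  Position 1 ('d'): no match needed
  Position 2 ('d'): no match needed
  Position 3 ('e'): matches sub[1] = 'e'
  Position 4 ('e'): no match needed
  Position 5 ('d'): no match needed
All 2 characters matched => is a subsequence

1


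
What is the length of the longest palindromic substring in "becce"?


Input: "becce"
Checking substrings for palindromes:
  [1:5] "ecce" (len 4) => palindrome
  [2:4] "cc" (len 2) => palindrome
Longest palindromic substring: "ecce" with length 4

4


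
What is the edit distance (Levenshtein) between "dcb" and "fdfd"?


Computing edit distance: "dcb" -> "fdfd"
DP table:
           f    d    f    d
      0    1    2    3    4
  d   1    1    1    2    3
  c   2    2    2    2    3
  b   3    3    3    3    3
Edit distance = dp[3][4] = 3

3


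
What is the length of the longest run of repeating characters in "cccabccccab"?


Input: "cccabccccab"
Scanning for longest run:
  Position 1 ('c'): continues run of 'c', length=2
  Position 2 ('c'): continues run of 'c', length=3
  Position 3 ('a'): new char, reset run to 1
  Position 4 ('b'): new char, reset run to 1
  Position 5 ('c'): new char, reset run to 1
  Position 6 ('c'): continues run of 'c', length=2
  Position 7 ('c'): continues run of 'c', length=3
  Position 8 ('c'): continues run of 'c', length=4
  Position 9 ('a'): new char, reset run to 1
  Position 10 ('b'): new char, reset run to 1
Longest run: 'c' with length 4

4


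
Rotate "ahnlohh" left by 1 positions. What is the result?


Input: "ahnlohh", rotate left by 1
First 1 characters: "a"
Remaining characters: "hnlohh"
Concatenate remaining + first: "hnlohh" + "a" = "hnlohha"

hnlohha


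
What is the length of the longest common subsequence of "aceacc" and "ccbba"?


LCS of "aceacc" and "ccbba"
DP table:
           c    c    b    b    a
      0    0    0    0    0    0
  a   0    0    0    0    0    1
  c   0    1    1    1    1    1
  e   0    1    1    1    1    1
  a   0    1    1    1    1    2
  c   0    1    2    2    2    2
  c   0    1    2    2    2    2
LCS length = dp[6][5] = 2

2


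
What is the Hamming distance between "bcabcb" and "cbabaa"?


Comparing "bcabcb" and "cbabaa" position by position:
  Position 0: 'b' vs 'c' => differ
  Position 1: 'c' vs 'b' => differ
  Position 2: 'a' vs 'a' => same
  Position 3: 'b' vs 'b' => same
  Position 4: 'c' vs 'a' => differ
  Position 5: 'b' vs 'a' => differ
Total differences (Hamming distance): 4

4


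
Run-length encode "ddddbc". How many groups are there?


Input: ddddbc
Scanning for consecutive runs:
  Group 1: 'd' x 4 (positions 0-3)
  Group 2: 'b' x 1 (positions 4-4)
  Group 3: 'c' x 1 (positions 5-5)
Total groups: 3

3


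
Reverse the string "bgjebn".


Input: bgjebn
Reading characters right to left:
  Position 5: 'n'
  Position 4: 'b'
  Position 3: 'e'
  Position 2: 'j'
  Position 1: 'g'
  Position 0: 'b'
Reversed: nbejgb

nbejgb


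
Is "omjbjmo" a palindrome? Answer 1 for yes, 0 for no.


Input: omjbjmo
Reversed: omjbjmo
  Compare pos 0 ('o') with pos 6 ('o'): match
  Compare pos 1 ('m') with pos 5 ('m'): match
  Compare pos 2 ('j') with pos 4 ('j'): match
Result: palindrome

1


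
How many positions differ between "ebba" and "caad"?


Comparing "ebba" and "caad" position by position:
  Position 0: 'e' vs 'c' => DIFFER
  Position 1: 'b' vs 'a' => DIFFER
  Position 2: 'b' vs 'a' => DIFFER
  Position 3: 'a' vs 'd' => DIFFER
Positions that differ: 4

4


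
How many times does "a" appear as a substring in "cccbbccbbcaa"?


Searching for "a" in "cccbbccbbcaa"
Scanning each position:
  Position 0: "c" => no
  Position 1: "c" => no
  Position 2: "c" => no
  Position 3: "b" => no
  Position 4: "b" => no
  Position 5: "c" => no
  Position 6: "c" => no
  Position 7: "b" => no
  Position 8: "b" => no
  Position 9: "c" => no
  Position 10: "a" => MATCH
  Position 11: "a" => MATCH
Total occurrences: 2

2


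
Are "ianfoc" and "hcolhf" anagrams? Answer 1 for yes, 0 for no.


Strings: "ianfoc", "hcolhf"
Sorted first:  acfino
Sorted second: cfhhlo
Differ at position 0: 'a' vs 'c' => not anagrams

0


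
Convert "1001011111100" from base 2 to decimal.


Input: "1001011111100" in base 2
Positional expansion:
  Digit '1' (value 1) x 2^12 = 4096
  Digit '0' (value 0) x 2^11 = 0
  Digit '0' (value 0) x 2^10 = 0
  Digit '1' (value 1) x 2^9 = 512
  Digit '0' (value 0) x 2^8 = 0
  Digit '1' (value 1) x 2^7 = 128
  Digit '1' (value 1) x 2^6 = 64
  Digit '1' (value 1) x 2^5 = 32
  Digit '1' (value 1) x 2^4 = 16
  Digit '1' (value 1) x 2^3 = 8
  Digit '1' (value 1) x 2^2 = 4
  Digit '0' (value 0) x 2^1 = 0
  Digit '0' (value 0) x 2^0 = 0
Sum = 4860

4860


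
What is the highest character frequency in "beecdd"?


Input: beecdd
Character counts:
  'b': 1
  'c': 1
  'd': 2
  'e': 2
Maximum frequency: 2

2


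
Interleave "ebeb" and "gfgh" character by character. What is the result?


Interleaving "ebeb" and "gfgh":
  Position 0: 'e' from first, 'g' from second => "eg"
  Position 1: 'b' from first, 'f' from second => "bf"
  Position 2: 'e' from first, 'g' from second => "eg"
  Position 3: 'b' from first, 'h' from second => "bh"
Result: egbfegbh

egbfegbh


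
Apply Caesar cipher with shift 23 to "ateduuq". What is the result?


Caesar cipher: shift "ateduuq" by 23
  'a' (pos 0) + 23 = pos 23 = 'x'
  't' (pos 19) + 23 = pos 16 = 'q'
  'e' (pos 4) + 23 = pos 1 = 'b'
  'd' (pos 3) + 23 = pos 0 = 'a'
  'u' (pos 20) + 23 = pos 17 = 'r'
  'u' (pos 20) + 23 = pos 17 = 'r'
  'q' (pos 16) + 23 = pos 13 = 'n'
Result: xqbarrn

xqbarrn


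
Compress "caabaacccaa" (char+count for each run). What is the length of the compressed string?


Input: caabaacccaa
Runs:
  'c' x 1 => "c1"
  'a' x 2 => "a2"
  'b' x 1 => "b1"
  'a' x 2 => "a2"
  'c' x 3 => "c3"
  'a' x 2 => "a2"
Compressed: "c1a2b1a2c3a2"
Compressed length: 12

12


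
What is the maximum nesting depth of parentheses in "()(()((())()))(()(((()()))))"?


Input: "()(()((())()))(()(((()()))))"
Tracking depth:
  Position 0 '(': depth becomes 1
  Position 1 ')': depth becomes 0
  Position 2 '(': depth becomes 1
  Position 3 '(': depth becomes 2
  Position 4 ')': depth becomes 1
  Position 5 '(': depth becomes 2
  Position 6 '(': depth becomes 3
  Position 7 '(': depth becomes 4
  Position 8 ')': depth becomes 3
  Position 9 ')': depth becomes 2
  Position 10 '(': depth becomes 3
  Position 11 ')': depth becomes 2
  Position 12 ')': depth becomes 1
  Position 13 ')': depth becomes 0
  Position 14 '(': depth becomes 1
  Position 15 '(': depth becomes 2
  Position 16 ')': depth becomes 1
  Position 17 '(': depth becomes 2
  Position 18 '(': depth becomes 3
  Position 19 '(': depth becomes 4
  Position 20 '(': depth becomes 5
  Position 21 ')': depth becomes 4
  Position 22 '(': depth becomes 5
  Position 23 ')': depth becomes 4
  Position 24 ')': depth becomes 3
  Position 25 ')': depth becomes 2
  Position 26 ')': depth becomes 1
  Position 27 ')': depth becomes 0
Maximum depth reached: 5

5


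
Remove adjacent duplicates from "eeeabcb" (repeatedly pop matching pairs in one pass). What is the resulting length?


Input: eeeabcb
Stack-based adjacent duplicate removal:
  Read 'e': push. Stack: e
  Read 'e': matches stack top 'e' => pop. Stack: (empty)
  Read 'e': push. Stack: e
  Read 'a': push. Stack: ea
  Read 'b': push. Stack: eab
  Read 'c': push. Stack: eabc
  Read 'b': push. Stack: eabcb
Final stack: "eabcb" (length 5)

5


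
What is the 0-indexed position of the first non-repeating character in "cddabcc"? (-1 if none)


Input: cddabcc
Character frequencies:
  'a': 1
  'b': 1
  'c': 3
  'd': 2
Scanning left to right for freq == 1:
  Position 0 ('c'): freq=3, skip
  Position 1 ('d'): freq=2, skip
  Position 2 ('d'): freq=2, skip
  Position 3 ('a'): unique! => answer = 3

3


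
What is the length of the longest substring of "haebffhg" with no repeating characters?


Input: "haebffhg"
Sliding window (track last position of each char):
  Position 0 ('h'): window [0,0] length 1 -- new best
  Position 1 ('a'): window [0,1] length 2 -- new best
  Position 2 ('e'): window [0,2] length 3 -- new best
  Position 3 ('b'): window [0,3] length 4 -- new best
  Position 4 ('f'): window [0,4] length 5 -- new best
  Position 5 ('f'): repeat (last at 4), move window start to 5
  Position 5 ('f'): window [5,5] length 1
  Position 6 ('h'): window [5,6] length 2
  Position 7 ('g'): window [5,7] length 3
Longest substring with no repeats: "haebf" with length 5

5


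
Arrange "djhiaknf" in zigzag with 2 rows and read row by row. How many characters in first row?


Zigzag "djhiaknf" into 2 rows:
Placing characters:
  'd' => row 0
  'j' => row 1
  'h' => row 0
  'i' => row 1
  'a' => row 0
  'k' => row 1
  'n' => row 0
  'f' => row 1
Rows:
  Row 0: "dhan"
  Row 1: "jikf"
First row length: 4

4


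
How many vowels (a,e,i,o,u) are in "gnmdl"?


Input: gnmdl
Checking each character:
  'g' at position 0: consonant
  'n' at position 1: consonant
  'm' at position 2: consonant
  'd' at position 3: consonant
  'l' at position 4: consonant
Total vowels: 0

0


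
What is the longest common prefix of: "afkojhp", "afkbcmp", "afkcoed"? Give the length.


Words: afkojhp, afkbcmp, afkcoed
  Position 0: all 'a' => match
  Position 1: all 'f' => match
  Position 2: all 'k' => match
  Position 3: ('o', 'b', 'c') => mismatch, stop
LCP = "afk" (length 3)

3


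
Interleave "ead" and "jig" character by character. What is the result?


Interleaving "ead" and "jig":
  Position 0: 'e' from first, 'j' from second => "ej"
  Position 1: 'a' from first, 'i' from second => "ai"
  Position 2: 'd' from first, 'g' from second => "dg"
Result: ejaidg

ejaidg


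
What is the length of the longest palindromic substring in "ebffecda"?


Input: "ebffecda"
Checking substrings for palindromes:
  [2:4] "ff" (len 2) => palindrome
Longest palindromic substring: "ff" with length 2

2


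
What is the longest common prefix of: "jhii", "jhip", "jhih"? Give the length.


Words: jhii, jhip, jhih
  Position 0: all 'j' => match
  Position 1: all 'h' => match
  Position 2: all 'i' => match
  Position 3: ('i', 'p', 'h') => mismatch, stop
LCP = "jhi" (length 3)

3


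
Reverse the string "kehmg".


Input: kehmg
Reading characters right to left:
  Position 4: 'g'
  Position 3: 'm'
  Position 2: 'h'
  Position 1: 'e'
  Position 0: 'k'
Reversed: gmhek

gmhek


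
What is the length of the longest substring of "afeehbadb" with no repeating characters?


Input: "afeehbadb"
Sliding window (track last position of each char):
  Position 0 ('a'): window [0,0] length 1 -- new best
  Position 1 ('f'): window [0,1] length 2 -- new best
  Position 2 ('e'): window [0,2] length 3 -- new best
  Position 3 ('e'): repeat (last at 2), move window start to 3
  Position 3 ('e'): window [3,3] length 1
  Position 4 ('h'): window [3,4] length 2
  Position 5 ('b'): window [3,5] length 3
  Position 6 ('a'): window [3,6] length 4 -- new best
  Position 7 ('d'): window [3,7] length 5 -- new best
  Position 8 ('b'): repeat (last at 5), move window start to 6
  Position 8 ('b'): window [6,8] length 3
Longest substring with no repeats: "ehbad" with length 5

5


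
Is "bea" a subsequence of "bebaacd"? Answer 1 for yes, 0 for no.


Check if "bea" is a subsequence of "bebaacd"
Greedy scan:
  Position 0 ('b'): matches sub[0] = 'b'
  Position 1 ('e'): matches sub[1] = 'e'
  Position 2 ('b'): no match needed
  Position 3 ('a'): matches sub[2] = 'a'
  Position 4 ('a'): no match needed
  Position 5 ('c'): no match needed
  Position 6 ('d'): no match needed
All 3 characters matched => is a subsequence

1


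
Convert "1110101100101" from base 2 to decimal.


Input: "1110101100101" in base 2
Positional expansion:
  Digit '1' (value 1) x 2^12 = 4096
  Digit '1' (value 1) x 2^11 = 2048
  Digit '1' (value 1) x 2^10 = 1024
  Digit '0' (value 0) x 2^9 = 0
  Digit '1' (value 1) x 2^8 = 256
  Digit '0' (value 0) x 2^7 = 0
  Digit '1' (value 1) x 2^6 = 64
  Digit '1' (value 1) x 2^5 = 32
  Digit '0' (value 0) x 2^4 = 0
  Digit '0' (value 0) x 2^3 = 0
  Digit '1' (value 1) x 2^2 = 4
  Digit '0' (value 0) x 2^1 = 0
  Digit '1' (value 1) x 2^0 = 1
Sum = 7525

7525


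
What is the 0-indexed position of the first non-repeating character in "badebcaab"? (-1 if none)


Input: badebcaab
Character frequencies:
  'a': 3
  'b': 3
  'c': 1
  'd': 1
  'e': 1
Scanning left to right for freq == 1:
  Position 0 ('b'): freq=3, skip
  Position 1 ('a'): freq=3, skip
  Position 2 ('d'): unique! => answer = 2

2


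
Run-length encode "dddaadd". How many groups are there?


Input: dddaadd
Scanning for consecutive runs:
  Group 1: 'd' x 3 (positions 0-2)
  Group 2: 'a' x 2 (positions 3-4)
  Group 3: 'd' x 2 (positions 5-6)
Total groups: 3

3


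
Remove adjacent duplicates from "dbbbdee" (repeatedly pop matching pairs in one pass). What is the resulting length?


Input: dbbbdee
Stack-based adjacent duplicate removal:
  Read 'd': push. Stack: d
  Read 'b': push. Stack: db
  Read 'b': matches stack top 'b' => pop. Stack: d
  Read 'b': push. Stack: db
  Read 'd': push. Stack: dbd
  Read 'e': push. Stack: dbde
  Read 'e': matches stack top 'e' => pop. Stack: dbd
Final stack: "dbd" (length 3)

3


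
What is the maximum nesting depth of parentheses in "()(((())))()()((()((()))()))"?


Input: "()(((())))()()((()((()))()))"
Tracking depth:
  Position 0 '(': depth becomes 1
  Position 1 ')': depth becomes 0
  Position 2 '(': depth becomes 1
  Position 3 '(': depth becomes 2
  Position 4 '(': depth becomes 3
  Position 5 '(': depth becomes 4
  Position 6 ')': depth becomes 3
  Position 7 ')': depth becomes 2
  Position 8 ')': depth becomes 1
  Position 9 ')': depth becomes 0
  Position 10 '(': depth becomes 1
  Position 11 ')': depth becomes 0
  Position 12 '(': depth becomes 1
  Position 13 ')': depth becomes 0
  Position 14 '(': depth becomes 1
  Position 15 '(': depth becomes 2
  Position 16 '(': depth becomes 3
  Position 17 ')': depth becomes 2
  Position 18 '(': depth becomes 3
  Position 19 '(': depth becomes 4
  Position 20 '(': depth becomes 5
  Position 21 ')': depth becomes 4
  Position 22 ')': depth becomes 3
  Position 23 ')': depth becomes 2
  Position 24 '(': depth becomes 3
  Position 25 ')': depth becomes 2
  Position 26 ')': depth becomes 1
  Position 27 ')': depth becomes 0
Maximum depth reached: 5

5


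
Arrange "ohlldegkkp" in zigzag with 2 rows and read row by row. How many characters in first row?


Zigzag "ohlldegkkp" into 2 rows:
Placing characters:
  'o' => row 0
  'h' => row 1
  'l' => row 0
  'l' => row 1
  'd' => row 0
  'e' => row 1
  'g' => row 0
  'k' => row 1
  'k' => row 0
  'p' => row 1
Rows:
  Row 0: "oldgk"
  Row 1: "hlekp"
First row length: 5

5


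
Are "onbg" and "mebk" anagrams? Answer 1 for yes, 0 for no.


Strings: "onbg", "mebk"
Sorted first:  bgno
Sorted second: bekm
Differ at position 1: 'g' vs 'e' => not anagrams

0


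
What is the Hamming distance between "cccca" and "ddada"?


Comparing "cccca" and "ddada" position by position:
  Position 0: 'c' vs 'd' => differ
  Position 1: 'c' vs 'd' => differ
  Position 2: 'c' vs 'a' => differ
  Position 3: 'c' vs 'd' => differ
  Position 4: 'a' vs 'a' => same
Total differences (Hamming distance): 4

4


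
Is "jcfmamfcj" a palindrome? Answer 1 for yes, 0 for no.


Input: jcfmamfcj
Reversed: jcfmamfcj
  Compare pos 0 ('j') with pos 8 ('j'): match
  Compare pos 1 ('c') with pos 7 ('c'): match
  Compare pos 2 ('f') with pos 6 ('f'): match
  Compare pos 3 ('m') with pos 5 ('m'): match
Result: palindrome

1


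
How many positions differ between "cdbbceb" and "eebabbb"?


Comparing "cdbbceb" and "eebabbb" position by position:
  Position 0: 'c' vs 'e' => DIFFER
  Position 1: 'd' vs 'e' => DIFFER
  Position 2: 'b' vs 'b' => same
  Position 3: 'b' vs 'a' => DIFFER
  Position 4: 'c' vs 'b' => DIFFER
  Position 5: 'e' vs 'b' => DIFFER
  Position 6: 'b' vs 'b' => same
Positions that differ: 5

5


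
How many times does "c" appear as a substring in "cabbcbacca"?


Searching for "c" in "cabbcbacca"
Scanning each position:
  Position 0: "c" => MATCH
  Position 1: "a" => no
  Position 2: "b" => no
  Position 3: "b" => no
  Position 4: "c" => MATCH
  Position 5: "b" => no
  Position 6: "a" => no
  Position 7: "c" => MATCH
  Position 8: "c" => MATCH
  Position 9: "a" => no
Total occurrences: 4

4


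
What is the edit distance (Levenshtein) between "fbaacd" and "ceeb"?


Computing edit distance: "fbaacd" -> "ceeb"
DP table:
           c    e    e    b
      0    1    2    3    4
  f   1    1    2    3    4
  b   2    2    2    3    3
  a   3    3    3    3    4
  a   4    4    4    4    4
  c   5    4    5    5    5
  d   6    5    5    6    6
Edit distance = dp[6][4] = 6

6


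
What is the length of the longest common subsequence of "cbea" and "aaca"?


LCS of "cbea" and "aaca"
DP table:
           a    a    c    a
      0    0    0    0    0
  c   0    0    0    1    1
  b   0    0    0    1    1
  e   0    0    0    1    1
  a   0    1    1    1    2
LCS length = dp[4][4] = 2

2


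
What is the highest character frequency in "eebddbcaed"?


Input: eebddbcaed
Character counts:
  'a': 1
  'b': 2
  'c': 1
  'd': 3
  'e': 3
Maximum frequency: 3

3


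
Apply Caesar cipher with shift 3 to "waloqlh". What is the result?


Caesar cipher: shift "waloqlh" by 3
  'w' (pos 22) + 3 = pos 25 = 'z'
  'a' (pos 0) + 3 = pos 3 = 'd'
  'l' (pos 11) + 3 = pos 14 = 'o'
  'o' (pos 14) + 3 = pos 17 = 'r'
  'q' (pos 16) + 3 = pos 19 = 't'
  'l' (pos 11) + 3 = pos 14 = 'o'
  'h' (pos 7) + 3 = pos 10 = 'k'
Result: zdortok

zdortok


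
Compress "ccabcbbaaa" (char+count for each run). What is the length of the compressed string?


Input: ccabcbbaaa
Runs:
  'c' x 2 => "c2"
  'a' x 1 => "a1"
  'b' x 1 => "b1"
  'c' x 1 => "c1"
  'b' x 2 => "b2"
  'a' x 3 => "a3"
Compressed: "c2a1b1c1b2a3"
Compressed length: 12

12


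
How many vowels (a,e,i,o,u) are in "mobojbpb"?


Input: mobojbpb
Checking each character:
  'm' at position 0: consonant
  'o' at position 1: vowel (running total: 1)
  'b' at position 2: consonant
  'o' at position 3: vowel (running total: 2)
  'j' at position 4: consonant
  'b' at position 5: consonant
  'p' at position 6: consonant
  'b' at position 7: consonant
Total vowels: 2

2


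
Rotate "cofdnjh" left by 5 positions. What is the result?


Input: "cofdnjh", rotate left by 5
First 5 characters: "cofdn"
Remaining characters: "jh"
Concatenate remaining + first: "jh" + "cofdn" = "jhcofdn"

jhcofdn


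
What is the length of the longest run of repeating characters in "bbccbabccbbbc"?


Input: "bbccbabccbbbc"
Scanning for longest run:
  Position 1 ('b'): continues run of 'b', length=2
  Position 2 ('c'): new char, reset run to 1
  Position 3 ('c'): continues run of 'c', length=2
  Position 4 ('b'): new char, reset run to 1
  Position 5 ('a'): new char, reset run to 1
  Position 6 ('b'): new char, reset run to 1
  Position 7 ('c'): new char, reset run to 1
  Position 8 ('c'): continues run of 'c', length=2
  Position 9 ('b'): new char, reset run to 1
  Position 10 ('b'): continues run of 'b', length=2
  Position 11 ('b'): continues run of 'b', length=3
  Position 12 ('c'): new char, reset run to 1
Longest run: 'b' with length 3

3


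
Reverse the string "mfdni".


Input: mfdni
Reading characters right to left:
  Position 4: 'i'
  Position 3: 'n'
  Position 2: 'd'
  Position 1: 'f'
  Position 0: 'm'
Reversed: indfm

indfm


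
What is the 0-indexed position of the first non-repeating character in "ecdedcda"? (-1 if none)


Input: ecdedcda
Character frequencies:
  'a': 1
  'c': 2
  'd': 3
  'e': 2
Scanning left to right for freq == 1:
  Position 0 ('e'): freq=2, skip
  Position 1 ('c'): freq=2, skip
  Position 2 ('d'): freq=3, skip
  Position 3 ('e'): freq=2, skip
  Position 4 ('d'): freq=3, skip
  Position 5 ('c'): freq=2, skip
  Position 6 ('d'): freq=3, skip
  Position 7 ('a'): unique! => answer = 7

7


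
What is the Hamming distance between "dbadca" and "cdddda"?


Comparing "dbadca" and "cdddda" position by position:
  Position 0: 'd' vs 'c' => differ
  Position 1: 'b' vs 'd' => differ
  Position 2: 'a' vs 'd' => differ
  Position 3: 'd' vs 'd' => same
  Position 4: 'c' vs 'd' => differ
  Position 5: 'a' vs 'a' => same
Total differences (Hamming distance): 4

4


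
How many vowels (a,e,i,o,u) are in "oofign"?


Input: oofign
Checking each character:
  'o' at position 0: vowel (running total: 1)
  'o' at position 1: vowel (running total: 2)
  'f' at position 2: consonant
  'i' at position 3: vowel (running total: 3)
  'g' at position 4: consonant
  'n' at position 5: consonant
Total vowels: 3

3
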